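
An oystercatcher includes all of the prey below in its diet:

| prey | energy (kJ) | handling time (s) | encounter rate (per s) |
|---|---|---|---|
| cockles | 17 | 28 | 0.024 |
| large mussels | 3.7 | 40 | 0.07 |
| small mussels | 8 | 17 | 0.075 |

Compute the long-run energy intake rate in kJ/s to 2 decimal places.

R = Σλ_iE_i / (1 + Σλ_ih_i)
Numerator: 0.024×17 + 0.07×3.7 + 0.075×8 = 1.267
Denominator: 1 + 0.024×28 + 0.07×40 + 0.075×17 = 5.747
R = 1.267/5.747 = 0.2205 kJ/s

0.22 kJ/s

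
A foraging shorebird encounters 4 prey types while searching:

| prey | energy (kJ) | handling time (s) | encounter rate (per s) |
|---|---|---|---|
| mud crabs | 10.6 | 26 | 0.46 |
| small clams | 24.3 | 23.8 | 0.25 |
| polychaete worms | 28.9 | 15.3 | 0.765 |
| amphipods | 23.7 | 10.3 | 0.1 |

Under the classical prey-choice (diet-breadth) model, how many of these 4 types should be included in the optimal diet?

Rank by E/h (kJ/s): amphipods 2.3, polychaete worms 1.89, small clams 1.02, mud crabs 0.408. Include each in turn until the next type's E/h falls below the running intake rate.
Rate on top 1: 1.167. polychaete worms: 1.89 > 1.167 → include.
Rate on top 2: 1.782. small clams: 1.02 < 1.782 → exclude; stop.
Optimal diet: amphipods, polychaete worms — 2 of 4 types.

2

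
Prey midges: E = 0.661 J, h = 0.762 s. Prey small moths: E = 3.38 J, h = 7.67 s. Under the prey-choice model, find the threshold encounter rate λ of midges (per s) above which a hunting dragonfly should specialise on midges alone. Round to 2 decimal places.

The zero-one rule: include small moths iff E₂/h₂ > λE₁/(1+λh₁). Equality gives the switch point.
λE₁h₂ = E₂ + λE₂h₁ ⇒ λ = E₂/(E₁h₂ − E₂h₁) = 3.38/(5.07 − 2.576) = 1.355 per s.

1.36 per s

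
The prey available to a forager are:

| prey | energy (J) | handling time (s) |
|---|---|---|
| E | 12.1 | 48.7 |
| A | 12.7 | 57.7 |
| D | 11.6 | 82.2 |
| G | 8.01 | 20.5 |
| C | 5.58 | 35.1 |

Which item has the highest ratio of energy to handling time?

Profitability E/h (J/s): E = 12.1/48.7 = 0.248, A = 12.7/57.7 = 0.22, D = 11.6/82.2 = 0.141, G = 8.01/20.5 = 0.391, C = 5.58/35.1 = 0.159.
Ranked: G > E > A > C > D.

G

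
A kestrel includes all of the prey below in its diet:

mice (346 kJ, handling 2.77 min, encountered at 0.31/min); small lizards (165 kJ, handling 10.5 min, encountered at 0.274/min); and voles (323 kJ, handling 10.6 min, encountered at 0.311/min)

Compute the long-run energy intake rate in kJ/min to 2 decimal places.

31.49 kJ/min

Energy encountered per unit search time: 0.31×346 + 0.274×165 + 0.311×323 = 252.9 kJ/min.
Handling time per unit search time: 0.31×2.77 + 0.274×10.5 + 0.311×10.6 = 7.032.
Rate = 252.9/(1 + 7.032) = 31.49 kJ/min.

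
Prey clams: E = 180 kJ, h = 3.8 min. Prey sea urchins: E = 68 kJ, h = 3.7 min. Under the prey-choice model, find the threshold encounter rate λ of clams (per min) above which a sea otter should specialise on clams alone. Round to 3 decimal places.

The zero-one rule: include sea urchins iff E₂/h₂ > λE₁/(1+λh₁). Equality gives the switch point.
λE₁h₂ = E₂ + λE₂h₁ ⇒ λ = E₂/(E₁h₂ − E₂h₁) = 68/(666 − 258.4) = 0.1668 per min.

0.167 per min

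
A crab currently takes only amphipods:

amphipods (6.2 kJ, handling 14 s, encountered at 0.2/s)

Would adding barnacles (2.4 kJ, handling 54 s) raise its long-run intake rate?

No

On amphipods alone, R = ΣλE/(1+Σλh) = 1.24/3.8 = 0.3263 kJ/s.
barnacles: E/h = 2.4/54 = 0.04444 kJ/s.
0.04444 < 0.3263, so adding barnacles would lower the average — exclude it.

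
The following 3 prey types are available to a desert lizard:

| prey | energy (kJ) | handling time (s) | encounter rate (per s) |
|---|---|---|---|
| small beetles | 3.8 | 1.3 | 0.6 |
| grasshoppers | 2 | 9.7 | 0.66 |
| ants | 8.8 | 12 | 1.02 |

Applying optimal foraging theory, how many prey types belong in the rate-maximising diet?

E/h in descending order: small beetles 2.92, ants 0.733, grasshoppers 0.206 kJ/s. The optimal diet is the largest prefix of this list for which every included type satisfies E_i/h_i > R on the types above it.
Rate on top 1: 1.281. ants: 0.733 < 1.281 → exclude; stop.
Optimal diet: small beetles — 1 of 3 types.

1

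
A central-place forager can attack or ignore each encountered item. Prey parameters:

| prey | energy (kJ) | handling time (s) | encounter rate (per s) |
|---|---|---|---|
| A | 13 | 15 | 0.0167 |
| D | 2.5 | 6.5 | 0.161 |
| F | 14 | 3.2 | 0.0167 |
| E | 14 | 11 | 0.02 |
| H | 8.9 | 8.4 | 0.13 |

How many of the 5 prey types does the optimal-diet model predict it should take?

Profitabilities (E/h, kJ/s): F 4.38, E 1.27, H 1.06, A 0.867, D 0.385. Add prey in this order while the next type's profitability exceeds the intake rate on those already taken.
Rate on top 1: 0.2219. E: 1.27 > 0.2219 → include.
Rate on top 2: 0.4035. H: 1.06 > 0.4035 → include.
Rate on top 3: 0.7063. A: 0.867 > 0.7063 → include.
Rate on top 4: 0.7217. D: 0.385 < 0.7217 → exclude; stop.
Optimal diet: F, E, H, A — 4 of 5 types.

4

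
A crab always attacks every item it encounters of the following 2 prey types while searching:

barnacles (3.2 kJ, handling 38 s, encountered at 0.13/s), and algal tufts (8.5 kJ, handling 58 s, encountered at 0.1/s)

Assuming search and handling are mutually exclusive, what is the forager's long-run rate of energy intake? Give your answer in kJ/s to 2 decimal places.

R = (0.13×3.2 + 0.1×8.5) / (1 + 0.13×38 + 0.1×58) = 1.266/11.74 = 0.1078 kJ/s.

0.11 kJ/s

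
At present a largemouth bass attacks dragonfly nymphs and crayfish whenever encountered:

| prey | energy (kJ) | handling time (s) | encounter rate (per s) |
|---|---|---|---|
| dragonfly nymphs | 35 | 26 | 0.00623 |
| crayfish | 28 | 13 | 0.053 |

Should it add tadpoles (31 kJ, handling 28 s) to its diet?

Current rate: (0.00623×35 + 0.053×28)/(1 + 0.00623×26 + 0.053×13) = 0.9195 kJ/s.
Profitability of tadpoles: 31/28 = 1.107 kJ/s.
1.107 > 0.9195, so adding tadpoles raises the average — include it.

Yes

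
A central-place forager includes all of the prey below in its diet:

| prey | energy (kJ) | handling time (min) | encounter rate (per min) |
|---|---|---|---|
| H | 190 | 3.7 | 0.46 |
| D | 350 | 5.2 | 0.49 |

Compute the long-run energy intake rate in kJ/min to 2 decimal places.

49.31 kJ/min

R = Σλ_iE_i / (1 + Σλ_ih_i)
Numerator: 0.46×190 + 0.49×350 = 258.9
Denominator: 1 + 0.46×3.7 + 0.49×5.2 = 5.25
R = 258.9/5.25 = 49.31 kJ/min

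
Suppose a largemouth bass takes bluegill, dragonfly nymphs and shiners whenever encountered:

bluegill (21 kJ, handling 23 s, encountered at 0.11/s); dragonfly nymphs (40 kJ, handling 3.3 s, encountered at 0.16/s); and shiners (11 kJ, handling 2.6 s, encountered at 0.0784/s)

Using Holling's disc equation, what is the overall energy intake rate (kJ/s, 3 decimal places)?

2.246 kJ/s

Energy encountered per unit search time: 0.11×21 + 0.16×40 + 0.0784×11 = 9.572 kJ/s.
Handling time per unit search time: 0.11×23 + 0.16×3.3 + 0.0784×2.6 = 3.262.
Rate = 9.572/(1 + 3.262) = 2.246 kJ/s.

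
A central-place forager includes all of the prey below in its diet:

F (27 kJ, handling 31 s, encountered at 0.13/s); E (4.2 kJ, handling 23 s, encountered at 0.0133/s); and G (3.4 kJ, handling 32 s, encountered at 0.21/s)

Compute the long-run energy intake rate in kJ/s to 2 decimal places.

R = Σλ_iE_i / (1 + Σλ_ih_i)
Numerator: 0.13×27 + 0.0133×4.2 + 0.21×3.4 = 4.28
Denominator: 1 + 0.13×31 + 0.0133×23 + 0.21×32 = 12.06
R = 4.28/12.06 = 0.355 kJ/s

0.36 kJ/s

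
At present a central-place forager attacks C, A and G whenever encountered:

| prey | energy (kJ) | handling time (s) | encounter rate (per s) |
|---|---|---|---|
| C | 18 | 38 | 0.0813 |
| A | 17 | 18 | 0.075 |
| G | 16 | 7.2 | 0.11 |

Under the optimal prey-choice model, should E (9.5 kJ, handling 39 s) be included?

On C, A and G alone, R = ΣλE/(1+Σλh) = 4.498/6.231 = 0.7219 kJ/s.
Profitability of E: 9.5/39 = 0.2436 kJ/s.
Since 0.2436 < R, time spent handling E is better spent searching.

No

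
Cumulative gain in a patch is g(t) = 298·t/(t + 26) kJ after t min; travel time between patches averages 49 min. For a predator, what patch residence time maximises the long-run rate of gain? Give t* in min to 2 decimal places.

Maximise g(t)/(T+t): set derivative to zero → g'(t)(T+t) = g(t).
g'(t) = 298·26/(t + 26)². Setting 298·26/(t+26)² = 298t/[(t+26)(49+t)] gives 26(49+t) = t(t+26), so t² = 26×49 = 1274.
t* = √1274 = 35.69 min.

35.69 min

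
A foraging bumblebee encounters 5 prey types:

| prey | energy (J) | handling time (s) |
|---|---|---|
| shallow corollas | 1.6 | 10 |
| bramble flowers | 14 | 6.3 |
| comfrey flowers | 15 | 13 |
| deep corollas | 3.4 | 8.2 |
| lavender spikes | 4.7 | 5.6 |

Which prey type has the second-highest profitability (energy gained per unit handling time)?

Profitability E/h (J/s): shallow corollas = 1.6/10 = 0.16, bramble flowers = 14/6.3 = 2.22, comfrey flowers = 15/13 = 1.15, deep corollas = 3.4/8.2 = 0.415, lavender spikes = 4.7/5.6 = 0.839.
Ranked: bramble flowers > comfrey flowers > lavender spikes > deep corollas > shallow corollas.

comfrey flowers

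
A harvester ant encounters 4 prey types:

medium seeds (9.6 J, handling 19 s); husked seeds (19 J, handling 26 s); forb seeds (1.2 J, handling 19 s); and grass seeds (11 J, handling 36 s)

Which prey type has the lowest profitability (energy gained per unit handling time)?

forb seeds

In descending order of E/h:
husked seeds: 19/26 = 0.731 J/s
medium seeds: 9.6/19 = 0.505 J/s
grass seeds: 11/36 = 0.306 J/s
forb seeds: 1.2/19 = 0.0632 J/s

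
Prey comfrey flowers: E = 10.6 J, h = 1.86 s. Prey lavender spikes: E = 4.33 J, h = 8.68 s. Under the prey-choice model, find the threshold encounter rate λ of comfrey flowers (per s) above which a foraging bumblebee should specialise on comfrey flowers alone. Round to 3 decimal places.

0.052 per s

At the threshold, the rate on comfrey flowers alone equals the profitability of lavender spikes: λ·10.6/(1 + λ·1.86) = 4.33/8.68 = 0.4988.
Rearranging, λ(10.6 − 0.4988×1.86) = 0.4988, so λ = 0.4988/9.672 = 0.05158 per s.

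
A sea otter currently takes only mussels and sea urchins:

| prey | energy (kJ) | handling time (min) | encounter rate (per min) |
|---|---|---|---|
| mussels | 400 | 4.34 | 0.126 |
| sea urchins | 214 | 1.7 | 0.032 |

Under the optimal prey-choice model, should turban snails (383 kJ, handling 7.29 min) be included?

On mussels and sea urchins alone, R = ΣλE/(1+Σλh) = 57.25/1.601 = 35.75 kJ/min.
Profitability of turban snails: 383/7.29 = 52.54 kJ/min.
52.54 > 35.75, so adding turban snails raises the average — include it.

Yes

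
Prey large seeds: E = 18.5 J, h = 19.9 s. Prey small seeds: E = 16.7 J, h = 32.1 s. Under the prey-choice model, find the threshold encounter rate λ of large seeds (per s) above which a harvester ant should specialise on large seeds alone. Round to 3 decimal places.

Drop small seeds once their profitability E₂/h₂ falls below the rate achievable on large seeds alone: E₂/h₂ = λE₁/(1 + λh₁).
Solve for λ: λE₁h₂ = E₂(1 + λh₁) → λ(E₁h₂ − E₂h₁) = E₂ → λ = E₂/(E₁h₂ − E₂h₁).
λ = 16.7/(18.5×32.1 − 16.7×19.9) = 16.7/261.5 = 0.06386 per s.

0.064 per s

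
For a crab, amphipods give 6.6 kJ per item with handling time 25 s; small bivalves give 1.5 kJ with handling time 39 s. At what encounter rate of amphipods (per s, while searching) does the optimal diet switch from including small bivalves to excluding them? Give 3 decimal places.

0.007 per s

The zero-one rule: include small bivalves iff E₂/h₂ > λE₁/(1+λh₁). Equality gives the switch point.
λE₁h₂ = E₂ + λE₂h₁ ⇒ λ = E₂/(E₁h₂ − E₂h₁) = 1.5/(257.4 − 37.5) = 0.006821 per s.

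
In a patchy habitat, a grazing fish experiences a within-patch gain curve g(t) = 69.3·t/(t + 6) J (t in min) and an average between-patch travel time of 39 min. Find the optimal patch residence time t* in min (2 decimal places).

15.30 min

By the marginal value theorem, leave when the instantaneous gain rate g'(t) equals the habitat-wide average g(t)/(T + t).
g'(t) = 69.3·6/(t + 6)². Setting 69.3·6/(t+6)² = 69.3t/[(t+6)(39+t)] gives 6(39+t) = t(t+6), so t² = 6×39 = 234.
t* = √234 = 15.3 min.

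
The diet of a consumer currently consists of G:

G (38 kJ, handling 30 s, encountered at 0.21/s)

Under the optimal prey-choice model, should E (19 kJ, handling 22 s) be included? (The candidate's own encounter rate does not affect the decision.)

No

On G alone, R = ΣλE/(1+Σλh) = 7.98/7.3 = 1.093 kJ/s.
Profitability of E: 19/22 = 0.8636 kJ/s.
Since 0.8636 < R, time spent handling E is better spent searching.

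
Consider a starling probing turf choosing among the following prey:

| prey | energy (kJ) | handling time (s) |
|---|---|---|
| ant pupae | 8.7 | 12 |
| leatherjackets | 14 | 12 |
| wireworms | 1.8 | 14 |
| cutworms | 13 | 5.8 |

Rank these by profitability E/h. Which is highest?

Profitability E/h (kJ/s): ant pupae = 8.7/12 = 0.725, leatherjackets = 14/12 = 1.17, wireworms = 1.8/14 = 0.129, cutworms = 13/5.8 = 2.24.
Ranked: cutworms > leatherjackets > ant pupae > wireworms.

cutworms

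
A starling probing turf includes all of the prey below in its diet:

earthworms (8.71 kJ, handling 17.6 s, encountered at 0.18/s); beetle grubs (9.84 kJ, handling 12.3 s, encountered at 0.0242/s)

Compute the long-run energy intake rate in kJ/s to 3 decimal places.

0.404 kJ/s

R = (0.18×8.71 + 0.0242×9.84) / (1 + 0.18×17.6 + 0.0242×12.3) = 1.806/4.466 = 0.4044 kJ/s.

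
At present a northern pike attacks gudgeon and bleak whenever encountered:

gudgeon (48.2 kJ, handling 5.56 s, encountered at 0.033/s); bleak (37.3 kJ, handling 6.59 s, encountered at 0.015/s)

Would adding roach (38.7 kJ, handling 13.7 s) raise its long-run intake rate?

Intake rate on the current diet: R = (0.033×48.2 + 0.015×37.3) / (1 + 0.033×5.56 + 0.015×6.59) = 2.15/1.282 = 1.677 kJ/s.
Profitability of roach: 38.7/13.7 = 2.825 kJ/s.
Since 2.825 > R, including roach increases the long-run rate.

Yes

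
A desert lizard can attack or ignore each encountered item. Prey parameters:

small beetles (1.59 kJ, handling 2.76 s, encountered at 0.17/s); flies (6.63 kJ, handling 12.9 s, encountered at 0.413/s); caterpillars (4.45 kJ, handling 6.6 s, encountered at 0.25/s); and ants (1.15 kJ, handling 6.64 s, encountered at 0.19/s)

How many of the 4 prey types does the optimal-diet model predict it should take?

3

Rank by E/h (kJ/s): caterpillars 0.674, small beetles 0.576, flies 0.514, ants 0.173. Include each in turn until the next type's E/h falls below the running intake rate.
Rate on top 1: 0.4198. small beetles: 0.576 > 0.4198 → include.
Rate on top 2: 0.4433. flies: 0.514 > 0.4433 → include.
Rate on top 3: 0.4879. ants: 0.173 < 0.4879 → exclude; stop.
Optimal diet: caterpillars, small beetles, flies — 3 of 4 types.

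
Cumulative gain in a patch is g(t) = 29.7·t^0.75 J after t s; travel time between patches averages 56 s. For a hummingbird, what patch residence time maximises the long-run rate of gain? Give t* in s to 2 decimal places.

168.00 s

Optimal t* satisfies g'(t*) = g(t*)/(T + t*).
g'(t) = 0.75·29.7·t^-0.25. Setting 0.75·29.7·t^-0.25 = 29.7·t^0.75/(56+t) gives 0.75(56+t) = t, so 0.25·t = 0.75×56.
t* = 0.75×56/0.25 = 168 s.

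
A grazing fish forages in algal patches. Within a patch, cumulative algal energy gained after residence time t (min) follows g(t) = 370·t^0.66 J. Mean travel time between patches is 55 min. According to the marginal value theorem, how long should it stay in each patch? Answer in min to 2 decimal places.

106.76 min

Maximise g(t)/(T+t): set derivative to zero → g'(t)(T+t) = g(t).
g'(t) = 0.66·370·t^-0.34. Setting 0.66·370·t^-0.34 = 370·t^0.66/(55+t) gives 0.66(55+t) = t, so 0.34·t = 0.66×55.
t* = 0.66×55/0.34 = 106.8 min.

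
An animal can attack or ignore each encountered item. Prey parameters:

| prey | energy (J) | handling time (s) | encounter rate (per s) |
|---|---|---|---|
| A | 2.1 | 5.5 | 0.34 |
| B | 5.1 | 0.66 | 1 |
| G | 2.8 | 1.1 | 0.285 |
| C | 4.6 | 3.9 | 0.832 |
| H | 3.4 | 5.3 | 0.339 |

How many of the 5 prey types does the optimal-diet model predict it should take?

1

Profitabilities (E/h, J/s): B 7.73, G 2.55, C 1.18, H 0.642, A 0.382. Add prey in this order while the next type's profitability exceeds the intake rate on those already taken.
Rate on top 1: 3.072. G: 2.55 < 3.072 → exclude; stop.
Optimal diet: B — 1 of 5 types.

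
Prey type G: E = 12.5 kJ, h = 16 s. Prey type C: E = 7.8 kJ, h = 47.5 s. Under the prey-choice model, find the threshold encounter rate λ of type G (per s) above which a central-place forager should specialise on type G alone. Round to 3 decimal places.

0.017 per s

At the threshold, the rate on type G alone equals the profitability of type C: λ·12.5/(1 + λ·16) = 7.8/47.5 = 0.1642.
Rearranging, λ(12.5 − 0.1642×16) = 0.1642, so λ = 0.1642/9.873 = 0.01663 per s.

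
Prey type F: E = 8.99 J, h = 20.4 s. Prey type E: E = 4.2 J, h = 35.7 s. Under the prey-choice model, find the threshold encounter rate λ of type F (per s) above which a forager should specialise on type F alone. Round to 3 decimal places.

0.018 per s

At the threshold, the rate on type F alone equals the profitability of type E: λ·8.99/(1 + λ·20.4) = 4.2/35.7 = 0.1176.
Rearranging, λ(8.99 − 0.1176×20.4) = 0.1176, so λ = 0.1176/6.59 = 0.01785 per s.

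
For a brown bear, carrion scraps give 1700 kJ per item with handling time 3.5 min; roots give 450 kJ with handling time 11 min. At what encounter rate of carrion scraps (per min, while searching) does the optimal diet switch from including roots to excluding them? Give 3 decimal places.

0.026 per min

Drop roots once their profitability E₂/h₂ falls below the rate achievable on carrion scraps alone: E₂/h₂ = λE₁/(1 + λh₁).
Solve for λ: λE₁h₂ = E₂(1 + λh₁) → λ(E₁h₂ − E₂h₁) = E₂ → λ = E₂/(E₁h₂ − E₂h₁).
λ = 450/(1700×11 − 450×3.5) = 450/1.712e+04 = 0.02628 per min.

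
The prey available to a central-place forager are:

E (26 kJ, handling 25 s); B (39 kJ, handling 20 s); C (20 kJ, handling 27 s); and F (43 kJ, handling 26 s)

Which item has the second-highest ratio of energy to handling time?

In descending order of E/h:
B: 39/20 = 1.95 kJ/s
F: 43/26 = 1.65 kJ/s
E: 26/25 = 1.04 kJ/s
C: 20/27 = 0.741 kJ/s

F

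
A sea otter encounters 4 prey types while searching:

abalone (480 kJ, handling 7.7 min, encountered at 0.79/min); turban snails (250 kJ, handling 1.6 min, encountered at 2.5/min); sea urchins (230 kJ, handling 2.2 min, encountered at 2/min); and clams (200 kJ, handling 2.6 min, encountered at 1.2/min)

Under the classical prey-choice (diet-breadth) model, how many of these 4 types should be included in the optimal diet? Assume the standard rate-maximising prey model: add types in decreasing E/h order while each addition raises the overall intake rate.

Profitabilities (E/h, kJ/min): turban snails 156, sea urchins 105, clams 76.9, abalone 62.3. Add prey in this order while the next type's profitability exceeds the intake rate on those already taken.
Rate on top 1: 125. sea urchins: 105 < 125 → exclude; stop.
Optimal diet: turban snails — 1 of 4 types.

1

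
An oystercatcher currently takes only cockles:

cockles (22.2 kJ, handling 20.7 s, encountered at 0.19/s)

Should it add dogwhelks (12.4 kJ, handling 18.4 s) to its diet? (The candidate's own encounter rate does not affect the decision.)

Intake rate on the current diet: R = (0.19×22.2) / (1 + 0.19×20.7) = 4.218/4.933 = 0.8551 kJ/s.
Profitability of dogwhelks: 12.4/18.4 = 0.6739 kJ/s.
0.6739 < 0.8551, so adding dogwhelks would lower the average — exclude it.

No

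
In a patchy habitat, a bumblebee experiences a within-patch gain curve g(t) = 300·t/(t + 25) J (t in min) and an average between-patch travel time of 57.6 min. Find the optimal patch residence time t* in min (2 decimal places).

37.95 min

Optimal t* satisfies g'(t*) = g(t*)/(T + t*).
g'(t) = 300·25/(t + 25)². Setting 300·25/(t+25)² = 300t/[(t+25)(57.6+t)] gives 25(57.6+t) = t(t+25), so t² = 25×57.6 = 1440.
t* = √1440 = 37.95 min.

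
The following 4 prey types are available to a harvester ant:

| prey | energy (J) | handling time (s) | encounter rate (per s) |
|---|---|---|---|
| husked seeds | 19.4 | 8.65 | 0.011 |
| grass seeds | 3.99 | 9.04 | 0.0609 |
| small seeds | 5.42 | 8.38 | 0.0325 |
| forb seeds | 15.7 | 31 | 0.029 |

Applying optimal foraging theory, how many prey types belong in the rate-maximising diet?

E/h in descending order: husked seeds 2.24, small seeds 0.647, forb seeds 0.506, grass seeds 0.441 J/s. The optimal diet is the largest prefix of this list for which every included type satisfies E_i/h_i > R on the types above it.
Rate on top 1: 0.1949. small seeds: 0.647 > 0.1949 → include.
Rate on top 2: 0.2849. forb seeds: 0.506 > 0.2849 → include.
Rate on top 3: 0.3728. grass seeds: 0.441 > 0.3728 → include.
Optimal diet: husked seeds, small seeds, forb seeds, grass seeds — 4 of 4 types.

4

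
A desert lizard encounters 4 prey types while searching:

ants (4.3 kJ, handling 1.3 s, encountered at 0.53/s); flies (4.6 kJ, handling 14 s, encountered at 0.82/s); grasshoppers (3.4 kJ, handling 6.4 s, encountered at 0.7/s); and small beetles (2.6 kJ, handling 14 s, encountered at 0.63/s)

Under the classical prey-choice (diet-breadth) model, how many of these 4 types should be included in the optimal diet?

Profitabilities (E/h, kJ/s): ants 3.31, grasshoppers 0.531, flies 0.329, small beetles 0.186. Add prey in this order while the next type's profitability exceeds the intake rate on those already taken.
Rate on top 1: 1.349. grasshoppers: 0.531 < 1.349 → exclude; stop.
Optimal diet: ants — 1 of 4 types.

1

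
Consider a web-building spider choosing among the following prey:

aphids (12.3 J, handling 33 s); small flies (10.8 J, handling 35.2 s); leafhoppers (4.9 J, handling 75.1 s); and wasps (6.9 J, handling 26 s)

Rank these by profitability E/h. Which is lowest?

leafhoppers

In descending order of E/h:
aphids: 12.3/33 = 0.373 J/s
small flies: 10.8/35.2 = 0.307 J/s
wasps: 6.9/26 = 0.265 J/s
leafhoppers: 4.9/75.1 = 0.0652 J/s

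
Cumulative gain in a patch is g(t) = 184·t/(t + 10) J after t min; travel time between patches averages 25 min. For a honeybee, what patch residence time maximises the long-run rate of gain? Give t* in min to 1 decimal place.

Maximise g(t)/(T+t): set derivative to zero → g'(t)(T+t) = g(t).
g'(t) = 184·10/(t + 10)². Setting 184·10/(t+10)² = 184t/[(t+10)(25+t)] gives 10(25+t) = t(t+10), so t² = 10×25 = 250.
t* = √250 = 15.81 min.

15.8 min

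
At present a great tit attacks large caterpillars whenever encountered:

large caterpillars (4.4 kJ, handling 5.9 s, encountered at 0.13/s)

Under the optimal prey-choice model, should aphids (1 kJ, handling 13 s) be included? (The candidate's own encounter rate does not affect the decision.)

No

Intake rate on the current diet: R = (0.13×4.4) / (1 + 0.13×5.9) = 0.572/1.767 = 0.3237 kJ/s.
Profitability of aphids: 1/13 = 0.07692 kJ/s.
0.07692 < 0.3237, so adding aphids would lower the average — exclude it.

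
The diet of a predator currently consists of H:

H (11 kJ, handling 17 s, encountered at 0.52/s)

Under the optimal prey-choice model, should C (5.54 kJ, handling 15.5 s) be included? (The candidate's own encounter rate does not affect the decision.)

Current rate: (0.52×11)/(1 + 0.52×17) = 0.5813 kJ/s.
Profitability of C: 5.54/15.5 = 0.3574 kJ/s.
Since 0.3574 < R, time spent handling C is better spent searching.

No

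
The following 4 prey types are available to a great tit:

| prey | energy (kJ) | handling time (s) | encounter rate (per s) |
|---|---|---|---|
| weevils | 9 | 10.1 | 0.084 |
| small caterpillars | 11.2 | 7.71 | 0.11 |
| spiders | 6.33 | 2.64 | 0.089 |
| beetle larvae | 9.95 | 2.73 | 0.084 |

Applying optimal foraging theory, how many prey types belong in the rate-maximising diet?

E/h in descending order: beetle larvae 3.64, spiders 2.4, small caterpillars 1.45, weevils 0.891 kJ/s. The optimal diet is the largest prefix of this list for which every included type satisfies E_i/h_i > R on the types above it.
Rate on top 1: 0.6799. spiders: 2.4 > 0.6799 → include.
Rate on top 2: 0.9555. small caterpillars: 1.45 > 0.9555 → include.
Rate on top 3: 1.138. weevils: 0.891 < 1.138 → exclude; stop.
Optimal diet: beetle larvae, spiders, small caterpillars — 3 of 4 types.

3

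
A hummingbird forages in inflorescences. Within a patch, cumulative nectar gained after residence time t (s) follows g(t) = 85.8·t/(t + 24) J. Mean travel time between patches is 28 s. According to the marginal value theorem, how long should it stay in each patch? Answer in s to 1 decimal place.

25.9 s

Maximise g(t)/(T+t): set derivative to zero → g'(t)(T+t) = g(t).
g'(t) = 85.8·24/(t + 24)². Setting 85.8·24/(t+24)² = 85.8t/[(t+24)(28+t)] gives 24(28+t) = t(t+24), so t² = 24×28 = 672.
t* = √672 = 25.92 s.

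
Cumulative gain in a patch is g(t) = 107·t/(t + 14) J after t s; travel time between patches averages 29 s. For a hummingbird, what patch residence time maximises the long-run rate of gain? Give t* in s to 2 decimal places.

Maximise g(t)/(T+t): set derivative to zero → g'(t)(T+t) = g(t).
g'(t) = 107·14/(t + 14)². Setting 107·14/(t+14)² = 107t/[(t+14)(29+t)] gives 14(29+t) = t(t+14), so t² = 14×29 = 406.
t* = √406 = 20.15 s.

20.15 s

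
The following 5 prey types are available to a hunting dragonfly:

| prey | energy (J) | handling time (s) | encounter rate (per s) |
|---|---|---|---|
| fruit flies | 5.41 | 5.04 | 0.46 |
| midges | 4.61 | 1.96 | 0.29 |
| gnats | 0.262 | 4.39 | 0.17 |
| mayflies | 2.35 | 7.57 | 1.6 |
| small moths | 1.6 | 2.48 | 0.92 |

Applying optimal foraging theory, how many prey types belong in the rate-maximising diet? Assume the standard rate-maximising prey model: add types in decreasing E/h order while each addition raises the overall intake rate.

2

Rank by E/h (J/s): midges 2.35, fruit flies 1.07, small moths 0.645, mayflies 0.31, gnats 0.0597. Include each in turn until the next type's E/h falls below the running intake rate.
Rate on top 1: 0.8524. fruit flies: 1.07 > 0.8524 → include.
Rate on top 2: 0.9842. small moths: 0.645 < 0.9842 → exclude; stop.
Optimal diet: midges, fruit flies — 2 of 5 types.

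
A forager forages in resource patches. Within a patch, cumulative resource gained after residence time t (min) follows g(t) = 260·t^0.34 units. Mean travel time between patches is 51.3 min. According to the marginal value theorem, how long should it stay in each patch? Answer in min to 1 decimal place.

Optimal t* satisfies g'(t*) = g(t*)/(T + t*).
g'(t) = 0.34·260·t^-0.66. Setting 0.34·260·t^-0.66 = 260·t^0.34/(51.3+t) gives 0.34(51.3+t) = t, so 0.66·t = 0.34×51.3.
t* = 0.34×51.3/0.66 = 26.43 min.

26.4 min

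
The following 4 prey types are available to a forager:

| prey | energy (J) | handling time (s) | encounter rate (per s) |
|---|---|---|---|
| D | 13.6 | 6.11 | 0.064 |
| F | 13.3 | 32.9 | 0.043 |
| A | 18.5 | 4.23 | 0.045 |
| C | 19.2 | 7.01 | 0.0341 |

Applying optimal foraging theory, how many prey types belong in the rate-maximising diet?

E/h in descending order: A 4.37, C 2.74, D 2.23, F 0.404 J/s. The optimal diet is the largest prefix of this list for which every included type satisfies E_i/h_i > R on the types above it.
Rate on top 1: 0.6994. C: 2.74 > 0.6994 → include.
Rate on top 2: 1.04. D: 2.23 > 1.04 → include.
Rate on top 3: 1.295. F: 0.404 < 1.295 → exclude; stop.
Optimal diet: A, C, D — 3 of 4 types.

3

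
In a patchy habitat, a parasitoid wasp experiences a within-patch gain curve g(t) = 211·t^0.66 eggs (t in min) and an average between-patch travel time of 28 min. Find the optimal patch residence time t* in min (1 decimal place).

By the marginal value theorem, leave when the instantaneous gain rate g'(t) equals the habitat-wide average g(t)/(T + t).
g'(t) = 0.66·211·t^-0.34. Setting 0.66·211·t^-0.34 = 211·t^0.66/(28+t) gives 0.66(28+t) = t, so 0.34·t = 0.66×28.
t* = 0.66×28/0.34 = 54.35 min.

54.4 min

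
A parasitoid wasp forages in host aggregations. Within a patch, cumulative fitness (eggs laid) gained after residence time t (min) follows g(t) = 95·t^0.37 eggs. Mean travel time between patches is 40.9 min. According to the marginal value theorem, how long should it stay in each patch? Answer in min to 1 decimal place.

By the marginal value theorem, leave when the instantaneous gain rate g'(t) equals the habitat-wide average g(t)/(T + t).
g'(t) = 0.37·95·t^-0.63. Setting 0.37·95·t^-0.63 = 95·t^0.37/(40.9+t) gives 0.37(40.9+t) = t, so 0.63·t = 0.37×40.9.
t* = 0.37×40.9/0.63 = 24.02 min.

24.0 min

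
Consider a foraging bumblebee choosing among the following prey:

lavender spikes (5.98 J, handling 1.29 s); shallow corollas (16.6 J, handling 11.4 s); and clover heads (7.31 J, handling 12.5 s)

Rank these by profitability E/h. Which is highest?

lavender spikes

Profitability E/h (J/s): lavender spikes = 5.98/1.29 = 4.64, shallow corollas = 16.6/11.4 = 1.46, clover heads = 7.31/12.5 = 0.585.
Ranked: lavender spikes > shallow corollas > clover heads.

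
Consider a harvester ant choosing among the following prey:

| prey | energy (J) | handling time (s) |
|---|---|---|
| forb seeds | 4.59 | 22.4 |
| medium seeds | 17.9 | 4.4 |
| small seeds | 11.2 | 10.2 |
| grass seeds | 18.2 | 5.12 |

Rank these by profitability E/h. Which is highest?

Profitability E/h (J/s): forb seeds = 4.59/22.4 = 0.205, medium seeds = 17.9/4.4 = 4.07, small seeds = 11.2/10.2 = 1.1, grass seeds = 18.2/5.12 = 3.55.
Ranked: medium seeds > grass seeds > small seeds > forb seeds.

medium seeds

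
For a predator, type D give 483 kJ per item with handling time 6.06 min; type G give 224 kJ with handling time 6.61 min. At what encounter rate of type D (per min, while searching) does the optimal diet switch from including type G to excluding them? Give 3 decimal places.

0.122 per min

The zero-one rule: include type G iff E₂/h₂ > λE₁/(1+λh₁). Equality gives the switch point.
λE₁h₂ = E₂ + λE₂h₁ ⇒ λ = E₂/(E₁h₂ − E₂h₁) = 224/(3193 − 1357) = 0.1221 per min.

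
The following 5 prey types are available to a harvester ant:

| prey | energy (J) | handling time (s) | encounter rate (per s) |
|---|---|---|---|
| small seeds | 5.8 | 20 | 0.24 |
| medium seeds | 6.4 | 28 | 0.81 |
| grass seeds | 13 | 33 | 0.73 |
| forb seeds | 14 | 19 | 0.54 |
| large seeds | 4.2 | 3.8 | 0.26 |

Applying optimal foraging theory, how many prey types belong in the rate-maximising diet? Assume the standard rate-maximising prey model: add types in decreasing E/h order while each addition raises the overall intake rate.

Profitabilities (E/h, J/s): large seeds 1.11, forb seeds 0.737, grass seeds 0.394, small seeds 0.29, medium seeds 0.229. Add prey in this order while the next type's profitability exceeds the intake rate on those already taken.
Rate on top 1: 0.5493. forb seeds: 0.737 > 0.5493 → include.
Rate on top 2: 0.7064. grass seeds: 0.394 < 0.7064 → exclude; stop.
Optimal diet: large seeds, forb seeds — 2 of 5 types.

2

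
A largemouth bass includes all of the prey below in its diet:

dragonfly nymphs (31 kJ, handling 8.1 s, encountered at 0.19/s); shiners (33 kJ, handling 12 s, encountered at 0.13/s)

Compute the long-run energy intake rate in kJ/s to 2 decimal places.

2.48 kJ/s

R = Σλ_iE_i / (1 + Σλ_ih_i)
Numerator: 0.19×31 + 0.13×33 = 10.18
Denominator: 1 + 0.19×8.1 + 0.13×12 = 4.099
R = 10.18/4.099 = 2.484 kJ/s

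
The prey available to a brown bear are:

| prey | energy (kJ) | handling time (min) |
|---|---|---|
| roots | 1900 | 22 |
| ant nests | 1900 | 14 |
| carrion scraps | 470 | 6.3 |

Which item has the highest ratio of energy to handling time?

ant nests

In descending order of E/h:
ant nests: 1900/14 = 136 kJ/min
roots: 1900/22 = 86.4 kJ/min
carrion scraps: 470/6.3 = 74.6 kJ/min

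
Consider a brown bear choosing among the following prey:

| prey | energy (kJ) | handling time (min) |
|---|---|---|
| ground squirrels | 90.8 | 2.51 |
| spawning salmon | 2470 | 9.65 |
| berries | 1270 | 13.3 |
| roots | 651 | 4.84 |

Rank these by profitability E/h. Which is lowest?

In descending order of E/h:
spawning salmon: 2470/9.65 = 256 kJ/min
roots: 651/4.84 = 135 kJ/min
berries: 1270/13.3 = 95.5 kJ/min
ground squirrels: 90.8/2.51 = 36.2 kJ/min

ground squirrels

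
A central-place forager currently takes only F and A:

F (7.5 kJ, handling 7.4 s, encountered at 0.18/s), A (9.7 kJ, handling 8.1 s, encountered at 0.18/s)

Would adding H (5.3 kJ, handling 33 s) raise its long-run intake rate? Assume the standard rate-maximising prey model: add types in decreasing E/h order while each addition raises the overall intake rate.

No

Intake rate on the current diet: R = (0.18×7.5 + 0.18×9.7) / (1 + 0.18×7.4 + 0.18×8.1) = 3.096/3.79 = 0.8169 kJ/s.
Profitability of H: 5.3/33 = 0.1606 kJ/s.
Since 0.1606 < R, time spent handling H is better spent searching.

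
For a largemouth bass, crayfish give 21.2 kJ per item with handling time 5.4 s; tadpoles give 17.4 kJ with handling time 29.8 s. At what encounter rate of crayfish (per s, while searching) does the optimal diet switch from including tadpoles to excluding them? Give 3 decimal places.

0.032 per s

At the threshold, the rate on crayfish alone equals the profitability of tadpoles: λ·21.2/(1 + λ·5.4) = 17.4/29.8 = 0.5839.
Rearranging, λ(21.2 − 0.5839×5.4) = 0.5839, so λ = 0.5839/18.05 = 0.03235 per s.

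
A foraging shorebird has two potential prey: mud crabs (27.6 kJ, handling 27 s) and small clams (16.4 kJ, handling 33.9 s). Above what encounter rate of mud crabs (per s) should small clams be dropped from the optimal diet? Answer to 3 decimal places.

The zero-one rule: include small clams iff E₂/h₂ > λE₁/(1+λh₁). Equality gives the switch point.
λE₁h₂ = E₂ + λE₂h₁ ⇒ λ = E₂/(E₁h₂ − E₂h₁) = 16.4/(935.6 − 442.8) = 0.03328 per s.

0.033 per s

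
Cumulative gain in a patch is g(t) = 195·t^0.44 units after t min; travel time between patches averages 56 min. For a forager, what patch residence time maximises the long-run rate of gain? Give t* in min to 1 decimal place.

Optimal t* satisfies g'(t*) = g(t*)/(T + t*).
g'(t) = 0.44·195·t^-0.56. Setting 0.44·195·t^-0.56 = 195·t^0.44/(56+t) gives 0.44(56+t) = t, so 0.56·t = 0.44×56.
t* = 0.44×56/0.56 = 44 min.

44.0 min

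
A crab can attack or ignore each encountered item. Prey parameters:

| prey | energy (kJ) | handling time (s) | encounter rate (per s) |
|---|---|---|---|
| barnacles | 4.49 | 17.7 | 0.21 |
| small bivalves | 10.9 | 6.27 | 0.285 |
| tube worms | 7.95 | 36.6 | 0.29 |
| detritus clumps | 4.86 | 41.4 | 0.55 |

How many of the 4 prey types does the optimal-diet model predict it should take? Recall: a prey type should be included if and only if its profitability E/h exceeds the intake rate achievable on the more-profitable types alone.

1

Profitabilities (E/h, kJ/s): small bivalves 1.74, barnacles 0.254, tube worms 0.217, detritus clumps 0.117. Add prey in this order while the next type's profitability exceeds the intake rate on those already taken.
Rate on top 1: 1.115. barnacles: 0.254 < 1.115 → exclude; stop.
Optimal diet: small bivalves — 1 of 4 types.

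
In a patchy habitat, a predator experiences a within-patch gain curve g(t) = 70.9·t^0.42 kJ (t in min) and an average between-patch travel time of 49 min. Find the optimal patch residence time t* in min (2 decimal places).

Maximise g(t)/(T+t): set derivative to zero → g'(t)(T+t) = g(t).
g'(t) = 0.42·70.9·t^-0.58. Setting 0.42·70.9·t^-0.58 = 70.9·t^0.42/(49+t) gives 0.42(49+t) = t, so 0.58·t = 0.42×49.
t* = 0.42×49/0.58 = 35.48 min.

35.48 min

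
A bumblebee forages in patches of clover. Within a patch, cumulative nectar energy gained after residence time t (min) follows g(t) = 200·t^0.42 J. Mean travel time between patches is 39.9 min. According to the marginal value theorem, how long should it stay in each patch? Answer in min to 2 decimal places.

28.89 min

Maximise g(t)/(T+t): set derivative to zero → g'(t)(T+t) = g(t).
g'(t) = 0.42·200·t^-0.58. Setting 0.42·200·t^-0.58 = 200·t^0.42/(39.9+t) gives 0.42(39.9+t) = t, so 0.58·t = 0.42×39.9.
t* = 0.42×39.9/0.58 = 28.89 min.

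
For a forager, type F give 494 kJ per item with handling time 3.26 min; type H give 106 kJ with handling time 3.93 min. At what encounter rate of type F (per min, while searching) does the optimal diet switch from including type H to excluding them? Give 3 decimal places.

At the threshold, the rate on type F alone equals the profitability of type H: λ·494/(1 + λ·3.26) = 106/3.93 = 26.97.
Rearranging, λ(494 − 26.97×3.26) = 26.97, so λ = 26.97/406.1 = 0.06642 per min.

0.066 per min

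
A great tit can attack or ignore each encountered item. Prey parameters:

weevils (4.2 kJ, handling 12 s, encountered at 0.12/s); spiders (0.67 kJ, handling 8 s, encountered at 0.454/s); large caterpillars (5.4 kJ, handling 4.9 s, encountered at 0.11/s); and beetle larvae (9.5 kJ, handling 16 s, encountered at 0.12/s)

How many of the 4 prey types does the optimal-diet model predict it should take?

Rank by E/h (kJ/s): large caterpillars 1.1, beetle larvae 0.594, weevils 0.35, spiders 0.0838. Include each in turn until the next type's E/h falls below the running intake rate.
Rate on top 1: 0.386. beetle larvae: 0.594 > 0.386 → include.
Rate on top 2: 0.5013. weevils: 0.35 < 0.5013 → exclude; stop.
Optimal diet: large caterpillars, beetle larvae — 2 of 4 types.

2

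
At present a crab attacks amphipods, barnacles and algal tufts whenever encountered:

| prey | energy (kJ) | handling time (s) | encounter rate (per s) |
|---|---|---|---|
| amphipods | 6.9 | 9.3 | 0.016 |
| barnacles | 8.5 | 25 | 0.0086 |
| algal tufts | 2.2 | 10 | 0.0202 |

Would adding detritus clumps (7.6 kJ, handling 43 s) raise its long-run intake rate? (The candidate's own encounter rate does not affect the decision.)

On amphipods, barnacles and algal tufts alone, R = ΣλE/(1+Σλh) = 0.2279/1.566 = 0.1456 kJ/s.
detritus clumps: E/h = 7.6/43 = 0.1767 kJ/s.
0.1767 > 0.1456, so adding detritus clumps raises the average — include it.

Yes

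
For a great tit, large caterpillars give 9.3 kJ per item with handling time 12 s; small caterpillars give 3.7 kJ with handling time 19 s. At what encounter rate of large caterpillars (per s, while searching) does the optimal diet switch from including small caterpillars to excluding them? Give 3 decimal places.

0.028 per s

At the threshold, the rate on large caterpillars alone equals the profitability of small caterpillars: λ·9.3/(1 + λ·12) = 3.7/19 = 0.1947.
Rearranging, λ(9.3 − 0.1947×12) = 0.1947, so λ = 0.1947/6.963 = 0.02797 per s.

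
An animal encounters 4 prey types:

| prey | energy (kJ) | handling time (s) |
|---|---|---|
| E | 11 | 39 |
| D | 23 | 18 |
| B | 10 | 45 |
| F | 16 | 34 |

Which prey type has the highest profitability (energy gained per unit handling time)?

Profitability E/h (kJ/s): E = 11/39 = 0.282, D = 23/18 = 1.28, B = 10/45 = 0.222, F = 16/34 = 0.471.
Ranked: D > F > E > B.

D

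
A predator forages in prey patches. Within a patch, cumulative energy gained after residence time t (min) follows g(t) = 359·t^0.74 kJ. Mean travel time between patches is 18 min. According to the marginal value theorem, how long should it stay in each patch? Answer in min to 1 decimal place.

Optimal t* satisfies g'(t*) = g(t*)/(T + t*).
g'(t) = 0.74·359·t^-0.26. Setting 0.74·359·t^-0.26 = 359·t^0.74/(18+t) gives 0.74(18+t) = t, so 0.26·t = 0.74×18.
t* = 0.74×18/0.26 = 51.23 min.

51.2 min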